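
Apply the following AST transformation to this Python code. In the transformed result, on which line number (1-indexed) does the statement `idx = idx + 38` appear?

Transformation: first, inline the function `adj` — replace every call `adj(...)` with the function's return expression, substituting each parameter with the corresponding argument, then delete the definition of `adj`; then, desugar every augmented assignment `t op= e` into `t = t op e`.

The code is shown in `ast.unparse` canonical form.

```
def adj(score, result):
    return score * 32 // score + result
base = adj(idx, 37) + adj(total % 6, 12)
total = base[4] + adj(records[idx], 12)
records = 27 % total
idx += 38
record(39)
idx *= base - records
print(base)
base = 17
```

Transformed code:
base = idx * 32 // idx + 37 + (total % 6 * 32 // (total % 6) + 12)
total = base[4] + (records[idx] * 32 // records[idx] + 12)
records = 27 % total
idx = idx + 38
record(39)
idx = idx * (base - records)
print(base)
base = 17

4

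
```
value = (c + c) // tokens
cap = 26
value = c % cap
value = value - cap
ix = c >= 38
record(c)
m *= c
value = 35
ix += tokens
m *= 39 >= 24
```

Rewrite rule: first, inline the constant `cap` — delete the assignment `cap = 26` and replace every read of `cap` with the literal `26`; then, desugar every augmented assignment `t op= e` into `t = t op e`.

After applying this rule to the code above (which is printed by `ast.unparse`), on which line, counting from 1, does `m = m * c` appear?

Transformed code:
value = (c + c) // tokens
value = c % 26
value = value - 26
ix = c >= 38
record(c)
m = m * c
value = 35
ix = ix + tokens
m = m * (39 >= 24)

6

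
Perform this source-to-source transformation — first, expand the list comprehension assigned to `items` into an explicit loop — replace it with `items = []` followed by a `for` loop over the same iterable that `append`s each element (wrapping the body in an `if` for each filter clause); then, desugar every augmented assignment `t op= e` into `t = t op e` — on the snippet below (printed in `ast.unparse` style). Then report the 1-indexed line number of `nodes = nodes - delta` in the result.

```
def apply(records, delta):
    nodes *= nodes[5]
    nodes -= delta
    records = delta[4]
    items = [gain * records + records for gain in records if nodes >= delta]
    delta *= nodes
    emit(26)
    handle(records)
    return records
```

Transformed code:
def apply(records, delta):
    nodes = nodes * nodes[5]
    nodes = nodes - delta
    records = delta[4]
    items = []
    for gain in records:
        if nodes >= delta:
            items.append(gain * records + records)
    delta = delta * nodes
    emit(26)
    handle(records)
    return records

3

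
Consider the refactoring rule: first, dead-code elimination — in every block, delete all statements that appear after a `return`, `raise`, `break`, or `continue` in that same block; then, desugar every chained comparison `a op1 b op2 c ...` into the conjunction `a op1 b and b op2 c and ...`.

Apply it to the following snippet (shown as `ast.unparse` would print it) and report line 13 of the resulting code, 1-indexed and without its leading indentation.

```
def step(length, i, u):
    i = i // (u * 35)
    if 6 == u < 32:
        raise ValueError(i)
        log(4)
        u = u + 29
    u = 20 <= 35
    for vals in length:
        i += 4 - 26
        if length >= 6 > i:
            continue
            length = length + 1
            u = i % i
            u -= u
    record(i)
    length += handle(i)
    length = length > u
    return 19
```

Transformed code:
def step(length, i, u):
    i = i // (u * 35)
    if 6 == u and u < 32:
        raise ValueError(i)
    u = 20 <= 35
    for vals in length:
        i += 4 - 26
        if length >= 6 and 6 > i:
            continue
    record(i)
    length += handle(i)
    length = length > u
    return 19

return 19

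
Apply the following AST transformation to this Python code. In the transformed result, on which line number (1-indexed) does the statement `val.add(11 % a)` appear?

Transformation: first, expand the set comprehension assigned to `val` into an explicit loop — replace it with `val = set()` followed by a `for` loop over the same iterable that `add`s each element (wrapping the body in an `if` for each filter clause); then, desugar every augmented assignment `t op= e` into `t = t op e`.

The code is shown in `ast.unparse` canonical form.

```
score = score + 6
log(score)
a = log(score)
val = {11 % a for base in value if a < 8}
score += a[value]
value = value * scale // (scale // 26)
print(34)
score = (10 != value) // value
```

Transformed code:
score = score + 6
log(score)
a = log(score)
val = set()
for base in value:
    if a < 8:
        val.add(11 % a)
score = score + a[value]
value = value * scale // (scale // 26)
print(34)
score = (10 != value) // value

7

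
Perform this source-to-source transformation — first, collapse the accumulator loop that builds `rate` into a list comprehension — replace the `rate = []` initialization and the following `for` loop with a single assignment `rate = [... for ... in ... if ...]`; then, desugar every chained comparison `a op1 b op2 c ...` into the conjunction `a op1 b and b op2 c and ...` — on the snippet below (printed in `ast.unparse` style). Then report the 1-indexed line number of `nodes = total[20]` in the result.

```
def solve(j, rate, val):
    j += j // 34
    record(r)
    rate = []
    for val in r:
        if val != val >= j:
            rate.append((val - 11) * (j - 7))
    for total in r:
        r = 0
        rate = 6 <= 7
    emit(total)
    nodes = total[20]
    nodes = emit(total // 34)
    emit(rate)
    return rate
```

9

Transformed code:
def solve(j, rate, val):
    j += j // 34
    record(r)
    rate = [(val - 11) * (j - 7) for val in r if val != val and val >= j]
    for total in r:
        r = 0
        rate = 6 <= 7
    emit(total)
    nodes = total[20]
    nodes = emit(total // 34)
    emit(rate)
    return rate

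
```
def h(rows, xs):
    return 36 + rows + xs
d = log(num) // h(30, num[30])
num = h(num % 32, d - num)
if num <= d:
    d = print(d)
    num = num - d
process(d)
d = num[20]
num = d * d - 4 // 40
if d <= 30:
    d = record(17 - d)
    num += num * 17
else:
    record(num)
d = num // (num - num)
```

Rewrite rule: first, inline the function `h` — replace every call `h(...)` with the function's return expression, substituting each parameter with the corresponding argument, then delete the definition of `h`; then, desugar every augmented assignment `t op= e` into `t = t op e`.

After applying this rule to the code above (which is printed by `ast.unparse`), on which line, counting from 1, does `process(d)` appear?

6

Transformed code:
d = log(num) // (36 + 30 + num[30])
num = 36 + num % 32 + (d - num)
if num <= d:
    d = print(d)
    num = num - d
process(d)
d = num[20]
num = d * d - 4 // 40
if d <= 30:
    d = record(17 - d)
    num = num + num * 17
else:
    record(num)
d = num // (num - num)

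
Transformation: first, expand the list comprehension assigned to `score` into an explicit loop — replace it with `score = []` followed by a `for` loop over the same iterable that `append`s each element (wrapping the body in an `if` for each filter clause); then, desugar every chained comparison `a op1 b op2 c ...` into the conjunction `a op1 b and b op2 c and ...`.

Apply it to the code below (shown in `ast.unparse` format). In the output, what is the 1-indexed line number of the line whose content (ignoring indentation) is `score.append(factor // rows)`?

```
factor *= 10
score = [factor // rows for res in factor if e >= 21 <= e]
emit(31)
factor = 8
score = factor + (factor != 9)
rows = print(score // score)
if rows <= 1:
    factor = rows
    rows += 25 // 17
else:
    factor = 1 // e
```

5

Transformed code:
factor *= 10
score = []
for res in factor:
    if e >= 21 and 21 <= e:
        score.append(factor // rows)
emit(31)
factor = 8
score = factor + (factor != 9)
rows = print(score // score)
if rows <= 1:
    factor = rows
    rows += 25 // 17
else:
    factor = 1 // e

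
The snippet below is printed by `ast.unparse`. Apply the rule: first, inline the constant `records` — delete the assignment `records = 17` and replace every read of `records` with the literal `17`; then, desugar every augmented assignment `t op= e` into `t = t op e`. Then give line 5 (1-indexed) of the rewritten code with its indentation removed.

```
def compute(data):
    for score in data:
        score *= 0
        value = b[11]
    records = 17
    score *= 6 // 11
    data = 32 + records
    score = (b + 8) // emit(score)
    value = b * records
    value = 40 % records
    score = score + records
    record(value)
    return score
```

Transformed code:
def compute(data):
    for score in data:
        score = score * 0
        value = b[11]
    score = score * (6 // 11)
    data = 32 + 17
    score = (b + 8) // emit(score)
    value = b * 17
    value = 40 % 17
    score = score + 17
    record(value)
    return score

score = score * (6 // 11)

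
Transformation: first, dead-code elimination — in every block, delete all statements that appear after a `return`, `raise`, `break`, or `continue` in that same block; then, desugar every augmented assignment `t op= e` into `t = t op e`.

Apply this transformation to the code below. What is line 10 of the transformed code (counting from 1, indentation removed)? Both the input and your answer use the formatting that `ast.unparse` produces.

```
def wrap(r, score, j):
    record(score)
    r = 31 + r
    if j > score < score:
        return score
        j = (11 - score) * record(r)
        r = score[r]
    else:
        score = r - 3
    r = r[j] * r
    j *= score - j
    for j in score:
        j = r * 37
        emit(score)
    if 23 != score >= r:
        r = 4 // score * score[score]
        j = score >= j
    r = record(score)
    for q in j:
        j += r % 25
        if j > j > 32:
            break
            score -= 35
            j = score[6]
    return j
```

for j in score:

Transformed code:
def wrap(r, score, j):
    record(score)
    r = 31 + r
    if j > score < score:
        return score
    else:
        score = r - 3
    r = r[j] * r
    j = j * (score - j)
    for j in score:
        j = r * 37
        emit(score)
    if 23 != score >= r:
        r = 4 // score * score[score]
        j = score >= j
    r = record(score)
    for q in j:
        j = j + r % 25
        if j > j > 32:
            break
    return j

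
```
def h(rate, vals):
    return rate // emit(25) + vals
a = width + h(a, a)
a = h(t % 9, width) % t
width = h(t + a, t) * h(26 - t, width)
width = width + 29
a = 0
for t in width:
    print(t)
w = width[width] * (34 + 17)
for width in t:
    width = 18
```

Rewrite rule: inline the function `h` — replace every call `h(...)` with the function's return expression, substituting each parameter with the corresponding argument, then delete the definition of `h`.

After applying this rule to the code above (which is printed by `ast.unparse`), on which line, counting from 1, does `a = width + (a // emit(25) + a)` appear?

Transformed code:
a = width + (a // emit(25) + a)
a = (t % 9 // emit(25) + width) % t
width = ((t + a) // emit(25) + t) * ((26 - t) // emit(25) + width)
width = width + 29
a = 0
for t in width:
    print(t)
w = width[width] * (34 + 17)
for width in t:
    width = 18

1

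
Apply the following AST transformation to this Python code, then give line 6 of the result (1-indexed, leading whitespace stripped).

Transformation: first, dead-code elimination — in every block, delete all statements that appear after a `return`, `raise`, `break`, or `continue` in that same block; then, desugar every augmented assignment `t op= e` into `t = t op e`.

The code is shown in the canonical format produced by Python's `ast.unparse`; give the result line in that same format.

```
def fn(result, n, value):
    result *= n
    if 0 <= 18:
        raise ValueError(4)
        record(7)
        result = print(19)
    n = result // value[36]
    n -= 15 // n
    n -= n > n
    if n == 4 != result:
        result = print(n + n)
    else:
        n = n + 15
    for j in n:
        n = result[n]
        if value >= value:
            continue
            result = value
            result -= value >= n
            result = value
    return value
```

n = n - 15 // n

Transformed code:
def fn(result, n, value):
    result = result * n
    if 0 <= 18:
        raise ValueError(4)
    n = result // value[36]
    n = n - 15 // n
    n = n - (n > n)
    if n == 4 != result:
        result = print(n + n)
    else:
        n = n + 15
    for j in n:
        n = result[n]
        if value >= value:
            continue
    return value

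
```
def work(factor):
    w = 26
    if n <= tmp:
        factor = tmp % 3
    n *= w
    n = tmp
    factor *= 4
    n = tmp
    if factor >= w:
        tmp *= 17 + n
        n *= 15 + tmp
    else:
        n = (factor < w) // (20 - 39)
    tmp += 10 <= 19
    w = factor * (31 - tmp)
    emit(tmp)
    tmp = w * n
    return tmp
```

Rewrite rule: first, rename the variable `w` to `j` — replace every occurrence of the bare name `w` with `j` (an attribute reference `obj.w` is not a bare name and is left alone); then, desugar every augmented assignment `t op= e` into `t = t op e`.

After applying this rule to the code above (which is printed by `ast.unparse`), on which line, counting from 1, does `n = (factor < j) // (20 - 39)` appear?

Transformed code:
def work(factor):
    j = 26
    if n <= tmp:
        factor = tmp % 3
    n = n * j
    n = tmp
    factor = factor * 4
    n = tmp
    if factor >= j:
        tmp = tmp * (17 + n)
        n = n * (15 + tmp)
    else:
        n = (factor < j) // (20 - 39)
    tmp = tmp + (10 <= 19)
    j = factor * (31 - tmp)
    emit(tmp)
    tmp = j * n
    return tmp

13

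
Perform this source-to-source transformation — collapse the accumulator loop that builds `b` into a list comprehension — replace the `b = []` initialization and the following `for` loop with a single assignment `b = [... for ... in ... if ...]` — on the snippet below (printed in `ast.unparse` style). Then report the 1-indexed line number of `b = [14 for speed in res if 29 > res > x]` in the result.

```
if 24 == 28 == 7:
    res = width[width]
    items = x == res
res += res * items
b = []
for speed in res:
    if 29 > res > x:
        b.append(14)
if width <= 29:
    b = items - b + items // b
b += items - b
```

5

Transformed code:
if 24 == 28 == 7:
    res = width[width]
    items = x == res
res += res * items
b = [14 for speed in res if 29 > res > x]
if width <= 29:
    b = items - b + items // b
b += items - b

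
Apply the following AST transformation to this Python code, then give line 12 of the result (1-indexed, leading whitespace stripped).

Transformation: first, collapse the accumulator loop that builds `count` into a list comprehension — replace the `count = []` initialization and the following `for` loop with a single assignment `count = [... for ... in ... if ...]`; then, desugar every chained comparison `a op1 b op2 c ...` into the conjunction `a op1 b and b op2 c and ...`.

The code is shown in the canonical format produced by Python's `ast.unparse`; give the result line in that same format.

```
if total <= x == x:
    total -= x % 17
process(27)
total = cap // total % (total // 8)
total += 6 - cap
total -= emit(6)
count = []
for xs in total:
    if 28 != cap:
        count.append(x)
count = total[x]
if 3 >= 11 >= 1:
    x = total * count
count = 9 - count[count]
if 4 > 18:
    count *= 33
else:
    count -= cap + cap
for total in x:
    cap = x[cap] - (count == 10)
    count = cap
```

Transformed code:
if total <= x and x == x:
    total -= x % 17
process(27)
total = cap // total % (total // 8)
total += 6 - cap
total -= emit(6)
count = [x for xs in total if 28 != cap]
count = total[x]
if 3 >= 11 and 11 >= 1:
    x = total * count
count = 9 - count[count]
if 4 > 18:
    count *= 33
else:
    count -= cap + cap
for total in x:
    cap = x[cap] - (count == 10)
    count = cap

if 4 > 18:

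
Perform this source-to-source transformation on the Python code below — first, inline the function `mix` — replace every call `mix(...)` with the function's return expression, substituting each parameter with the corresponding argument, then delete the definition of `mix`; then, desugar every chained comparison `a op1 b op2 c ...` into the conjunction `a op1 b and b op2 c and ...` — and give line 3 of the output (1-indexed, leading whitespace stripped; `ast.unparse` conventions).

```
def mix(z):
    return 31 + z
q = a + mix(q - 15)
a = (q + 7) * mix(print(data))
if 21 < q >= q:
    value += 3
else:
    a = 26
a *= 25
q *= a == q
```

Transformed code:
q = a + (31 + (q - 15))
a = (q + 7) * (31 + print(data))
if 21 < q and q >= q:
    value += 3
else:
    a = 26
a *= 25
q *= a == q

if 21 < q and q >= q:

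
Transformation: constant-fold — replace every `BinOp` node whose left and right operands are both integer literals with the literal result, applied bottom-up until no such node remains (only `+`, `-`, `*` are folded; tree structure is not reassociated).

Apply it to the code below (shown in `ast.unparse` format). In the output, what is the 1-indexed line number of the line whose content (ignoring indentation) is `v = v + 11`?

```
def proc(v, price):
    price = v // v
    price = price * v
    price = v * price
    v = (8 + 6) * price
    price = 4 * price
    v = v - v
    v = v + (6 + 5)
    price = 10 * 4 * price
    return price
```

8

Transformed code:
def proc(v, price):
    price = v // v
    price = price * v
    price = v * price
    v = 14 * price
    price = 4 * price
    v = v - v
    v = v + 11
    price = 40 * price
    return price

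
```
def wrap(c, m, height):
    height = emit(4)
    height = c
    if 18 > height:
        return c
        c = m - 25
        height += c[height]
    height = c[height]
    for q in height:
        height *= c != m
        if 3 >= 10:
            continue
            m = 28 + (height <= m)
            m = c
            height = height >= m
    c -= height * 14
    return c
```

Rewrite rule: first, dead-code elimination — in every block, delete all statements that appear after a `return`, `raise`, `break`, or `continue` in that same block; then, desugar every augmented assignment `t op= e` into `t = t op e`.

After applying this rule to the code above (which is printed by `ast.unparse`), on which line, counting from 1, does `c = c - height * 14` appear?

Transformed code:
def wrap(c, m, height):
    height = emit(4)
    height = c
    if 18 > height:
        return c
    height = c[height]
    for q in height:
        height = height * (c != m)
        if 3 >= 10:
            continue
    c = c - height * 14
    return c

11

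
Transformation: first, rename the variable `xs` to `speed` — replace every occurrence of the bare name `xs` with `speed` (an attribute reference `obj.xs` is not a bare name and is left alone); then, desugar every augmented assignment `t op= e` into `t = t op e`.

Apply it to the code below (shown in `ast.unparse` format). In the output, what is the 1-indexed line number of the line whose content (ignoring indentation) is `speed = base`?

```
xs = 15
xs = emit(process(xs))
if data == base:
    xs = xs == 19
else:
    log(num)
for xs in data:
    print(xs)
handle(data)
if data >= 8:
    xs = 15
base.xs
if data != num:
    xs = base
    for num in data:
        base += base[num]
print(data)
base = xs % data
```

14

Transformed code:
speed = 15
speed = emit(process(speed))
if data == base:
    speed = speed == 19
else:
    log(num)
for speed in data:
    print(speed)
handle(data)
if data >= 8:
    speed = 15
base.xs
if data != num:
    speed = base
    for num in data:
        base = base + base[num]
print(data)
base = speed % data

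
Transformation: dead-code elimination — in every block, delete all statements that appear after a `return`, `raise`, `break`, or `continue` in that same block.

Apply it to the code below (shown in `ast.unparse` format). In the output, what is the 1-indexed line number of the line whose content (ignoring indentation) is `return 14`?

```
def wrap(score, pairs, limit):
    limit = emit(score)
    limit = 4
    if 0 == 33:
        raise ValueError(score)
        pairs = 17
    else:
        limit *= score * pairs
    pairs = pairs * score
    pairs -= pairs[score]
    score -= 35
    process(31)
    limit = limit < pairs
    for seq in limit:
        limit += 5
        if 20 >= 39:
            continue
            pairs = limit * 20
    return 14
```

Transformed code:
def wrap(score, pairs, limit):
    limit = emit(score)
    limit = 4
    if 0 == 33:
        raise ValueError(score)
    else:
        limit *= score * pairs
    pairs = pairs * score
    pairs -= pairs[score]
    score -= 35
    process(31)
    limit = limit < pairs
    for seq in limit:
        limit += 5
        if 20 >= 39:
            continue
    return 14

17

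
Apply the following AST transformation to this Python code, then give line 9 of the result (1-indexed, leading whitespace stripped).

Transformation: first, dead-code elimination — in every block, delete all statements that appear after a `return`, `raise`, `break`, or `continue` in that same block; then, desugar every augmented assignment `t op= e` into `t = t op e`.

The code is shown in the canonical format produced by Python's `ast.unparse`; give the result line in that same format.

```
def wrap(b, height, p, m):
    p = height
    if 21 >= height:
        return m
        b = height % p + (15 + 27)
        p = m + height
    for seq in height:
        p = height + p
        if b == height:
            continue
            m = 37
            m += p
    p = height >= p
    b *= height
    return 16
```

Transformed code:
def wrap(b, height, p, m):
    p = height
    if 21 >= height:
        return m
    for seq in height:
        p = height + p
        if b == height:
            continue
    p = height >= p
    b = b * height
    return 16

p = height >= p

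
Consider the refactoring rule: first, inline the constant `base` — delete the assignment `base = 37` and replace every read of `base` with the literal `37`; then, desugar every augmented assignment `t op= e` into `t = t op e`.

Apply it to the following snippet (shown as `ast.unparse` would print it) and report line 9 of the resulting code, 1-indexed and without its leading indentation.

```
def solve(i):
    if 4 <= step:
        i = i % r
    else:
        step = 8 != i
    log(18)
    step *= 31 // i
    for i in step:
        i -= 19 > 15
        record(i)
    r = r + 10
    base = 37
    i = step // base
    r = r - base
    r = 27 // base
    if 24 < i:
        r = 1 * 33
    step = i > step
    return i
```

Transformed code:
def solve(i):
    if 4 <= step:
        i = i % r
    else:
        step = 8 != i
    log(18)
    step = step * (31 // i)
    for i in step:
        i = i - (19 > 15)
        record(i)
    r = r + 10
    i = step // 37
    r = r - 37
    r = 27 // 37
    if 24 < i:
        r = 1 * 33
    step = i > step
    return i

i = i - (19 > 15)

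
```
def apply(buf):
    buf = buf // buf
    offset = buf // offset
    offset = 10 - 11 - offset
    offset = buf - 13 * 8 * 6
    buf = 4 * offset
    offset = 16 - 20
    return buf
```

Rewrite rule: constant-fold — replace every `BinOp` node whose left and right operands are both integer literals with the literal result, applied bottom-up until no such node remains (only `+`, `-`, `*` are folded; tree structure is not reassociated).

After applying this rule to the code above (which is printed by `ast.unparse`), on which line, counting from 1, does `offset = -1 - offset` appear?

4

Transformed code:
def apply(buf):
    buf = buf // buf
    offset = buf // offset
    offset = -1 - offset
    offset = buf - 624
    buf = 4 * offset
    offset = -4
    return buf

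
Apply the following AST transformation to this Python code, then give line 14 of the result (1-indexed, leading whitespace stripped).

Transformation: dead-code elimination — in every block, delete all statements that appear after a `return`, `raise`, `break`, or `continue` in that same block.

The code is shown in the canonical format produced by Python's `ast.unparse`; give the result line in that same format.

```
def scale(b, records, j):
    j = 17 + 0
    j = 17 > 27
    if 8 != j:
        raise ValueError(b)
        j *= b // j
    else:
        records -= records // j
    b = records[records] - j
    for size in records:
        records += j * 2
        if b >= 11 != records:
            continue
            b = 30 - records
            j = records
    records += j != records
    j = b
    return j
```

Transformed code:
def scale(b, records, j):
    j = 17 + 0
    j = 17 > 27
    if 8 != j:
        raise ValueError(b)
    else:
        records -= records // j
    b = records[records] - j
    for size in records:
        records += j * 2
        if b >= 11 != records:
            continue
    records += j != records
    j = b
    return j

j = b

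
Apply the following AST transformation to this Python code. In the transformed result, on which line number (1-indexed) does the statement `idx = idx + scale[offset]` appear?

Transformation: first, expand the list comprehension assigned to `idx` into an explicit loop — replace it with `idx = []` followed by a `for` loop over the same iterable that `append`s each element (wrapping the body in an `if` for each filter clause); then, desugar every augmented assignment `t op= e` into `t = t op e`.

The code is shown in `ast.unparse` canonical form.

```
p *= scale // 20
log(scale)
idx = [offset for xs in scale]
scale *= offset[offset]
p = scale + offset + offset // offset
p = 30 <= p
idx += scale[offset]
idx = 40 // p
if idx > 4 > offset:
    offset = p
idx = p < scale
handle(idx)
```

9

Transformed code:
p = p * (scale // 20)
log(scale)
idx = []
for xs in scale:
    idx.append(offset)
scale = scale * offset[offset]
p = scale + offset + offset // offset
p = 30 <= p
idx = idx + scale[offset]
idx = 40 // p
if idx > 4 > offset:
    offset = p
idx = p < scale
handle(idx)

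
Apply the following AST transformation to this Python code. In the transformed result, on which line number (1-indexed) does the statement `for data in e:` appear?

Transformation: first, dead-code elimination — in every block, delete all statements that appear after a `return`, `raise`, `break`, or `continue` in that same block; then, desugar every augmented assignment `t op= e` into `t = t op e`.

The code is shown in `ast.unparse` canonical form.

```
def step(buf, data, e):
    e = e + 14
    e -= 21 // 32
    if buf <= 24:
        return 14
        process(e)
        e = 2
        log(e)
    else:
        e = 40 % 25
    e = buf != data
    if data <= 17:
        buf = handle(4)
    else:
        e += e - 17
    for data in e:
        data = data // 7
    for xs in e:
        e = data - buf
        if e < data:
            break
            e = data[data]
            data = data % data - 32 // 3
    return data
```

Transformed code:
def step(buf, data, e):
    e = e + 14
    e = e - 21 // 32
    if buf <= 24:
        return 14
    else:
        e = 40 % 25
    e = buf != data
    if data <= 17:
        buf = handle(4)
    else:
        e = e + (e - 17)
    for data in e:
        data = data // 7
    for xs in e:
        e = data - buf
        if e < data:
            break
    return data

13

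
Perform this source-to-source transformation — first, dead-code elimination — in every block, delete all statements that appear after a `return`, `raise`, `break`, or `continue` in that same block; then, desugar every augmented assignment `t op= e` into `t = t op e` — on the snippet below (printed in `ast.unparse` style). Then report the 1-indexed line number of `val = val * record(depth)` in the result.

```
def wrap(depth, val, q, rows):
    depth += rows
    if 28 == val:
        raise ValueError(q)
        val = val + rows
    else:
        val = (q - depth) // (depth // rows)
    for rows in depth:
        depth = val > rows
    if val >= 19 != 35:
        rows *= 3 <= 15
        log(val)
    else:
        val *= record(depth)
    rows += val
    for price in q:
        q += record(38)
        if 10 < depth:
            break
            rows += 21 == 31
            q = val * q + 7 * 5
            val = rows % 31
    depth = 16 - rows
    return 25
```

13

Transformed code:
def wrap(depth, val, q, rows):
    depth = depth + rows
    if 28 == val:
        raise ValueError(q)
    else:
        val = (q - depth) // (depth // rows)
    for rows in depth:
        depth = val > rows
    if val >= 19 != 35:
        rows = rows * (3 <= 15)
        log(val)
    else:
        val = val * record(depth)
    rows = rows + val
    for price in q:
        q = q + record(38)
        if 10 < depth:
            break
    depth = 16 - rows
    return 25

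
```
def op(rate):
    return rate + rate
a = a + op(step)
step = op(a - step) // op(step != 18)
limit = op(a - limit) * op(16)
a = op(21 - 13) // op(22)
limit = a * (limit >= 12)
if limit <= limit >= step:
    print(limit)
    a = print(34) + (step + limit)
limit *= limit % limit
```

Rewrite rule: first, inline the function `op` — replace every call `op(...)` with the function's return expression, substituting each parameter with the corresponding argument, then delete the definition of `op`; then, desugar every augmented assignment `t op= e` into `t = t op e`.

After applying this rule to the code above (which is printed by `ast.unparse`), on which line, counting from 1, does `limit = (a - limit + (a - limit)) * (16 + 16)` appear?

Transformed code:
a = a + (step + step)
step = (a - step + (a - step)) // ((step != 18) + (step != 18))
limit = (a - limit + (a - limit)) * (16 + 16)
a = (21 - 13 + (21 - 13)) // (22 + 22)
limit = a * (limit >= 12)
if limit <= limit >= step:
    print(limit)
    a = print(34) + (step + limit)
limit = limit * (limit % limit)

3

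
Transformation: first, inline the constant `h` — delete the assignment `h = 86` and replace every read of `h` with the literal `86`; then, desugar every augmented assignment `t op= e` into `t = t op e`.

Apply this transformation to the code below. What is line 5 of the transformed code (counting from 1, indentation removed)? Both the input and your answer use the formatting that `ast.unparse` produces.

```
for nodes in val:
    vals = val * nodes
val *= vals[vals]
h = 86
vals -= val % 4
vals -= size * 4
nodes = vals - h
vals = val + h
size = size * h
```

vals = vals - size * 4

Transformed code:
for nodes in val:
    vals = val * nodes
val = val * vals[vals]
vals = vals - val % 4
vals = vals - size * 4
nodes = vals - 86
vals = val + 86
size = size * 86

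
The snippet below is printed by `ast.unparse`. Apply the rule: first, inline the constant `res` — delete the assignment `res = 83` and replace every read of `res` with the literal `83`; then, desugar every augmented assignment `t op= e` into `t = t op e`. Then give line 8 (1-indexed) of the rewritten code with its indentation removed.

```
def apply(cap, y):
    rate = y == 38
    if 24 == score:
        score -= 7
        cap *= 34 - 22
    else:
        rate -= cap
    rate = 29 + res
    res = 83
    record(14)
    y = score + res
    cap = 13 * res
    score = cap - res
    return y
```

rate = 29 + 83

Transformed code:
def apply(cap, y):
    rate = y == 38
    if 24 == score:
        score = score - 7
        cap = cap * (34 - 22)
    else:
        rate = rate - cap
    rate = 29 + 83
    record(14)
    y = score + 83
    cap = 13 * 83
    score = cap - 83
    return y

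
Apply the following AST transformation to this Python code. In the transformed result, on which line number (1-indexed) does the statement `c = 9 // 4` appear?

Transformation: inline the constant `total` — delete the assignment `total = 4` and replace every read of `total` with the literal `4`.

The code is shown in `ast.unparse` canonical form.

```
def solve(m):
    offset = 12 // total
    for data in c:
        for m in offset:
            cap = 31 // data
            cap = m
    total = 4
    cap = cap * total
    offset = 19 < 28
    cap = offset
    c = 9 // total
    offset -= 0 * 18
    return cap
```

Transformed code:
def solve(m):
    offset = 12 // 4
    for data in c:
        for m in offset:
            cap = 31 // data
            cap = m
    cap = cap * 4
    offset = 19 < 28
    cap = offset
    c = 9 // 4
    offset -= 0 * 18
    return cap

10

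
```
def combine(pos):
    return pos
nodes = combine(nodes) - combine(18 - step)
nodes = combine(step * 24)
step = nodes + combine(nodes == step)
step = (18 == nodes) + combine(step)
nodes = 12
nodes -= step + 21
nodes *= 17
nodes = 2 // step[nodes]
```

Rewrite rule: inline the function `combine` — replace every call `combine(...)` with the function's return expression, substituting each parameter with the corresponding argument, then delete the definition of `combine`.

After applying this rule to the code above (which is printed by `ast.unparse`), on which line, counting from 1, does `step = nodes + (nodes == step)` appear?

3

Transformed code:
nodes = nodes - (18 - step)
nodes = step * 24
step = nodes + (nodes == step)
step = (18 == nodes) + step
nodes = 12
nodes -= step + 21
nodes *= 17
nodes = 2 // step[nodes]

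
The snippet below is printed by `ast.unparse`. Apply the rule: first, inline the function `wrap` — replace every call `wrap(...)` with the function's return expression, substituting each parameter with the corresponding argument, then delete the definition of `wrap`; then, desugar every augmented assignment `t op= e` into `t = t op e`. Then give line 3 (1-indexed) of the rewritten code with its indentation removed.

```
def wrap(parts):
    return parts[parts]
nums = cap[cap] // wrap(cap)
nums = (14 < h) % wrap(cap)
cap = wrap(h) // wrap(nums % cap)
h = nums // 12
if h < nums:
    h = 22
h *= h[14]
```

cap = h[h] // (nums % cap)[nums % cap]

Transformed code:
nums = cap[cap] // cap[cap]
nums = (14 < h) % cap[cap]
cap = h[h] // (nums % cap)[nums % cap]
h = nums // 12
if h < nums:
    h = 22
h = h * h[14]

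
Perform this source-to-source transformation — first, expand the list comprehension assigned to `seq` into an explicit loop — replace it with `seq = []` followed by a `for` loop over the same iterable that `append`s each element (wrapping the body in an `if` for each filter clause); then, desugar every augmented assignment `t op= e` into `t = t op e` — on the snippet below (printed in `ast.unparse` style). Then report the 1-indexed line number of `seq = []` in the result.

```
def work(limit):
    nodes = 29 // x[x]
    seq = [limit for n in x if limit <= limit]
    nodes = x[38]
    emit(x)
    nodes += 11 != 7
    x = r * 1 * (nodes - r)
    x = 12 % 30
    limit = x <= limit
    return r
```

3

Transformed code:
def work(limit):
    nodes = 29 // x[x]
    seq = []
    for n in x:
        if limit <= limit:
            seq.append(limit)
    nodes = x[38]
    emit(x)
    nodes = nodes + (11 != 7)
    x = r * 1 * (nodes - r)
    x = 12 % 30
    limit = x <= limit
    return r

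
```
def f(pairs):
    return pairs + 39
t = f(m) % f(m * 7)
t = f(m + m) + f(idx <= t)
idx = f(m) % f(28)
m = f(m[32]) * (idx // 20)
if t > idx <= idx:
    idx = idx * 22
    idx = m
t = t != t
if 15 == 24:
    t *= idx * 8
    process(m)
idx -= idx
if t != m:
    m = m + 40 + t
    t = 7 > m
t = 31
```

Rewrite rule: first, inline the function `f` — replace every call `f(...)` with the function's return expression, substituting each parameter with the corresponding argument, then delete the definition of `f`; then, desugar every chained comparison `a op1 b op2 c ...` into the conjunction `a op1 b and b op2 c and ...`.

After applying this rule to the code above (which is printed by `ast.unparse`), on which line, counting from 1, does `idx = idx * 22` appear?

Transformed code:
t = (m + 39) % (m * 7 + 39)
t = m + m + 39 + ((idx <= t) + 39)
idx = (m + 39) % (28 + 39)
m = (m[32] + 39) * (idx // 20)
if t > idx and idx <= idx:
    idx = idx * 22
    idx = m
t = t != t
if 15 == 24:
    t *= idx * 8
    process(m)
idx -= idx
if t != m:
    m = m + 40 + t
    t = 7 > m
t = 31

6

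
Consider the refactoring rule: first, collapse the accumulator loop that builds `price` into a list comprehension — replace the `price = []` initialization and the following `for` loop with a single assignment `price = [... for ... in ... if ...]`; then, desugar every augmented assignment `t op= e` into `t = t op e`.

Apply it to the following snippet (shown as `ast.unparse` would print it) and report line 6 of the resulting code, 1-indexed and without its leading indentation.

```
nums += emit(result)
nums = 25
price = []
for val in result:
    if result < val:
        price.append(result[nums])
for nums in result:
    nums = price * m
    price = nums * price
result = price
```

price = nums * price

Transformed code:
nums = nums + emit(result)
nums = 25
price = [result[nums] for val in result if result < val]
for nums in result:
    nums = price * m
    price = nums * price
result = price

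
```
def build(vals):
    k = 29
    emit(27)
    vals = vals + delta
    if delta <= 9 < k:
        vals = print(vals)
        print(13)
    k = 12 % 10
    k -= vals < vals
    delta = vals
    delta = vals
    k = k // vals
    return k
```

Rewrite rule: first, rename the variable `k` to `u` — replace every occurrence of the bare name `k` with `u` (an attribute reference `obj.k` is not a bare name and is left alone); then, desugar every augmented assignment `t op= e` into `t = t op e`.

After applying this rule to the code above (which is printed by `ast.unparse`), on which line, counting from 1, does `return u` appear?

Transformed code:
def build(vals):
    u = 29
    emit(27)
    vals = vals + delta
    if delta <= 9 < u:
        vals = print(vals)
        print(13)
    u = 12 % 10
    u = u - (vals < vals)
    delta = vals
    delta = vals
    u = u // vals
    return u

13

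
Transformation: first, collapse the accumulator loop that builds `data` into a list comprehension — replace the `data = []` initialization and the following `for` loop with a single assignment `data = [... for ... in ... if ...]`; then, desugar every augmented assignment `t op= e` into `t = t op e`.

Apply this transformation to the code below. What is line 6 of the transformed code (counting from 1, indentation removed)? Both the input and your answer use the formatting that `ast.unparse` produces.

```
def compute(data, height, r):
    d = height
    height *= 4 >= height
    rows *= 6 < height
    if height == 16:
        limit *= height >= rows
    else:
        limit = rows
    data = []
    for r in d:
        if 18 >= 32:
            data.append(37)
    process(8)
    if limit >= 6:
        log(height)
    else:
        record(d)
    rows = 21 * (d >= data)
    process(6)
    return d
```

limit = limit * (height >= rows)

Transformed code:
def compute(data, height, r):
    d = height
    height = height * (4 >= height)
    rows = rows * (6 < height)
    if height == 16:
        limit = limit * (height >= rows)
    else:
        limit = rows
    data = [37 for r in d if 18 >= 32]
    process(8)
    if limit >= 6:
        log(height)
    else:
        record(d)
    rows = 21 * (d >= data)
    process(6)
    return d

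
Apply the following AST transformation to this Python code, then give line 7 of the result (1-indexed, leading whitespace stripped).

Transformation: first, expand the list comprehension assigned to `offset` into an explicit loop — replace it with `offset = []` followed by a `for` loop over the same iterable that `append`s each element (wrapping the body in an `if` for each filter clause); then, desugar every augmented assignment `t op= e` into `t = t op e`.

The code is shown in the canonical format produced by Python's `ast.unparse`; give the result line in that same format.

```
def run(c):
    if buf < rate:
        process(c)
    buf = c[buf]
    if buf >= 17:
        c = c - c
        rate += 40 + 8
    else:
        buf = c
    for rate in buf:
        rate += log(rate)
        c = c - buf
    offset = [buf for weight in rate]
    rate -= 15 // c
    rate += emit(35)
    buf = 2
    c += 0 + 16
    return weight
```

rate = rate + (40 + 8)

Transformed code:
def run(c):
    if buf < rate:
        process(c)
    buf = c[buf]
    if buf >= 17:
        c = c - c
        rate = rate + (40 + 8)
    else:
        buf = c
    for rate in buf:
        rate = rate + log(rate)
        c = c - buf
    offset = []
    for weight in rate:
        offset.append(buf)
    rate = rate - 15 // c
    rate = rate + emit(35)
    buf = 2
    c = c + (0 + 16)
    return weight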